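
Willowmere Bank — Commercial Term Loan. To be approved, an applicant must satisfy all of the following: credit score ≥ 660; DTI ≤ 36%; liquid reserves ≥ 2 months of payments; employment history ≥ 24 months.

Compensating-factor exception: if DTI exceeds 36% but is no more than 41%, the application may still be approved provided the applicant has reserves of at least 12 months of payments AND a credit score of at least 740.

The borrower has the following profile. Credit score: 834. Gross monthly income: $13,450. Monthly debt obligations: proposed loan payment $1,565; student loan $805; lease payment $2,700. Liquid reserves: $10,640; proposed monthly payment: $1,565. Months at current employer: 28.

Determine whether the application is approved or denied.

Credit score 834 ≥ 660 (meets base)
Total debts = (1,565 + 805 + 2,700) = 5,070. DTI: 5,070 ÷ 13,450 = 37.7%, over the 36% base limit.
Reserves = 10,640/1,565 = 6.8 months ≥ 2
Employment 28 ≥ 24 months
DTI 37.7% is within the 36%–41% exception band; checking compensating factors.
Override check — reserves: 6.8 mo (short of 12); score: 834 (ok).
Override conditions not both satisfied; exception does not apply.

Denied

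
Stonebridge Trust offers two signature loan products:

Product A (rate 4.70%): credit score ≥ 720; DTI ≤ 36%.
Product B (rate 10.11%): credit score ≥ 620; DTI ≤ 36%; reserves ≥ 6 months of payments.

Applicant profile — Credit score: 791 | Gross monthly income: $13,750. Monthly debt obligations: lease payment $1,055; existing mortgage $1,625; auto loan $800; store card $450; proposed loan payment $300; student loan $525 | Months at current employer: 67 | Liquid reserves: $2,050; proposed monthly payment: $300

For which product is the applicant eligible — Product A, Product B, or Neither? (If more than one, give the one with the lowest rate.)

Total debts = (1,055 + 1,625 + 800 + 450 + 300 + 525) = 4,755; DTI = 4,755/13,750 = 34.6%.
Reserves = 2,050/300 = 6.8 months.
Product A: score 791 ≥ 720; DTI 34.6% ≤ 36% → qualifies.
Product B: score 791 ≥ 620; DTI 34.6% ≤ 36%; reserves 6.8 ≥ 6 mo → qualifies.
Qualifying: Product A, Product B. Lowest rate is 4.70% → Product A.

Product A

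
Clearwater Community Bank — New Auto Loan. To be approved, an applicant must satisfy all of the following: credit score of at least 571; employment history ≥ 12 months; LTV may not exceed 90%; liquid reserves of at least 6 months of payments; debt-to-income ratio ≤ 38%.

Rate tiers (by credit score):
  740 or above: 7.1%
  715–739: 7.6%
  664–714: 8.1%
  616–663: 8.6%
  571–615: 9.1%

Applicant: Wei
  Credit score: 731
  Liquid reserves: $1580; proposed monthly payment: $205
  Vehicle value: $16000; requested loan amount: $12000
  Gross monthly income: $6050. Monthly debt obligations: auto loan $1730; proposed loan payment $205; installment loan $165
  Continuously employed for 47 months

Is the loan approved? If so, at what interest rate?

Approved at 7.6%

Credit score 731 ≥ 571 (meets minimum)
LTV: 12,000 ÷ 16,000 = 75%, within 90% cap
Employment 47 ≥ 12 months
Total monthly debts = (1,730 + 205 + 165) = 2,100. DTI = 2,100/6,050 = 34.7% ≤ 38%
Reserves = 1,580/205 = 7.7 months ≥ 6
All requirements met. Score 731 falls in the 715–739 tier → 7.6%.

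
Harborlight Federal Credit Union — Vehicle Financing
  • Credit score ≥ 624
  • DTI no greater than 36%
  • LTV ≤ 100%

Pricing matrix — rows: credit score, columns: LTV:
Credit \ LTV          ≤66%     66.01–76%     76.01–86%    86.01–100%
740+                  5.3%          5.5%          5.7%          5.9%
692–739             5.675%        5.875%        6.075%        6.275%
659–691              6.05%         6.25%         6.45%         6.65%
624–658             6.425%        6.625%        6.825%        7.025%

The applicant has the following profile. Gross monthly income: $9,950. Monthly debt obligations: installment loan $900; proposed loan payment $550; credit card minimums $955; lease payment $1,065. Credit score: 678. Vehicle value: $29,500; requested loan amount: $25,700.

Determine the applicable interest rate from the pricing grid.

Credit score 678 ≥ 624; Total monthly debts = (900 + 550 + 955 + 1,065) = 3,470. Debt-to-income = 3,470/9,950 = 34.9% — meets 36% limit
LTV = 25,700/29,500 = 87.1% ≤ 100%
Row: 678 falls in 659–691. Column: 87.1% falls in 86.01–100%. Rate = 6.65%.

6.65%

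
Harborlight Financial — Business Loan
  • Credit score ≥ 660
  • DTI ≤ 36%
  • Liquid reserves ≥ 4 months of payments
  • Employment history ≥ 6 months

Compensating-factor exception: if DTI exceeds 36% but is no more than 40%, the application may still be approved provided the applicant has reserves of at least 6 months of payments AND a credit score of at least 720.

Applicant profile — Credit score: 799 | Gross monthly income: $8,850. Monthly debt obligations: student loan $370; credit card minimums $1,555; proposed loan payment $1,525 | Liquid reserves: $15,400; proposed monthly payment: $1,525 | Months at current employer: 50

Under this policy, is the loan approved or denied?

Credit score 799 ≥ 660 (meets base)
Total debts = (370 + 1,555 + 1,525) = 3,450. DTI = 3,450/8,850 = 39% > 36% — standard DTI limit exceeded.
Liquid reserves cover 15,400/1,525 = 10.1 months — ≥ 4 required
Employment 50 ≥ 6 months
DTI 39% is within the 36%–40% exception band; checking compensating factors.
Reserves 10.1 ≥ 6 months; credit score 799 ≥ 720.
Both compensating conditions met → exception applies.

Approved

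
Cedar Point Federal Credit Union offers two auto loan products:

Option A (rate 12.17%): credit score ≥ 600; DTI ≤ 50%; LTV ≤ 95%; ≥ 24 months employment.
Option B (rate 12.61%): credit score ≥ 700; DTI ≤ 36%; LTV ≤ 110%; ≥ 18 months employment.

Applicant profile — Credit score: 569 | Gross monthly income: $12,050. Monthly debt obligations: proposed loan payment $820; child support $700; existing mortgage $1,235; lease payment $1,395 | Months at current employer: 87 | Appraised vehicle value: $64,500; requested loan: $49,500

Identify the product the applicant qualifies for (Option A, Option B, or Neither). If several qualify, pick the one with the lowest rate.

Neither

Total debts = (820 + 700 + 1,235 + 1,395) = 4,150; DTI = 4,150/12,050 = 34.4%.
LTV = 49,500/64,500 = 76.7%.
Option A: score 569 < 600; DTI 34.4% ≤ 50%; LTV 76.7% ≤ 95%; employment 87 ≥ 24 mo → does not qualify.
Option B: score 569 < 700; DTI 34.4% ≤ 36%; LTV 76.7% ≤ 110%; employment 87 ≥ 18 mo → does not qualify.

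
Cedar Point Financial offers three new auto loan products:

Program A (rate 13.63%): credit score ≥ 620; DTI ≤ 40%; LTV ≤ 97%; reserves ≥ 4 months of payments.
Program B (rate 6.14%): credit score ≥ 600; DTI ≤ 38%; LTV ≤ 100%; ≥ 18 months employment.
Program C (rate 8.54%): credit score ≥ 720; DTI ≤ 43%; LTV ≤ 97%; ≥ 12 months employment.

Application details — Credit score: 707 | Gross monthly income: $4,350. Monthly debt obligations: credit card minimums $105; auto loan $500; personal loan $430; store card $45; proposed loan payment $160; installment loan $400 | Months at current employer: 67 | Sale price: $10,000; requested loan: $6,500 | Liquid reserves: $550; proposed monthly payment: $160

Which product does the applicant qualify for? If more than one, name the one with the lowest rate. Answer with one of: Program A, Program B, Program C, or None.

Total debts = (105 + 500 + 430 + 45 + 160 + 400) = 1,640; DTI = 1,640/4,350 = 37.7%.
LTV = 6,500/10,000 = 65%.
Reserves = 550/160 = 3.4 months.
Program A: score 707 ≥ 620; DTI 37.7% ≤ 40%; LTV 65% ≤ 97%; reserves 3.4 < 4 mo → does not qualify.
Program B: score 707 ≥ 600; DTI 37.7% ≤ 38%; LTV 65% ≤ 100%; employment 67 ≥ 18 mo → qualifies.
Program C: score 707 < 720; DTI 37.7% ≤ 43%; LTV 65% ≤ 97%; employment 67 ≥ 12 mo → does not qualify.

Program B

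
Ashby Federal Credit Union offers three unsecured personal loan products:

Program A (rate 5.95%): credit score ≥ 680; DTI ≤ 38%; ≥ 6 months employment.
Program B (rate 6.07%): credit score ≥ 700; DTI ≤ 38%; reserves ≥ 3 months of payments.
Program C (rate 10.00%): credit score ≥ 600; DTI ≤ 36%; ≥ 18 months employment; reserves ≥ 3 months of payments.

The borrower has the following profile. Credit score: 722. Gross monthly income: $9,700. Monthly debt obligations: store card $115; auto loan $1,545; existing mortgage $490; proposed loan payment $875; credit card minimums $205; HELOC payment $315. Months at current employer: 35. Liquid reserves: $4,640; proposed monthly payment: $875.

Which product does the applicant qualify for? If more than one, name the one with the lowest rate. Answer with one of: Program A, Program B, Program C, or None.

Total debts = (115 + 1,545 + 490 + 875 + 205 + 315) = 3,545; DTI = 3,545/9,700 = 36.5%.
Reserves = 4,640/875 = 5.3 months.
Program A: score 722 ≥ 680; DTI 36.5% ≤ 38%; employment 35 ≥ 6 mo → qualifies.
Program B: score 722 ≥ 700; DTI 36.5% ≤ 38%; reserves 5.3 ≥ 3 mo → qualifies.
Program C: score 722 ≥ 600; DTI 36.5% > 36%; employment 35 ≥ 18 mo; reserves 5.3 ≥ 3 mo → does not qualify.
Qualifying: Program A, Program B. Lowest rate is 5.95% → Program A.

Program A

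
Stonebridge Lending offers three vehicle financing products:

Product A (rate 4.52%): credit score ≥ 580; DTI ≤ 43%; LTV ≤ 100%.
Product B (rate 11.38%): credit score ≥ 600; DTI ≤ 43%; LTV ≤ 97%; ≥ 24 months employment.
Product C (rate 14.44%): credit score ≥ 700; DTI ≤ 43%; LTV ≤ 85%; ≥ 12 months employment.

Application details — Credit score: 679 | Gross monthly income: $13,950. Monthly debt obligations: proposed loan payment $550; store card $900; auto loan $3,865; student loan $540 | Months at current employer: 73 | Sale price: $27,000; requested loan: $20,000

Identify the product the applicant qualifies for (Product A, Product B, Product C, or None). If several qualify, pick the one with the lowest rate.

Total debts = (550 + 900 + 3,865 + 540) = 5,855; DTI = 5,855/13,950 = 42%.
LTV = 20,000/27,000 = 74.1%.
Product A: score 679 ≥ 580; DTI 42% ≤ 43%; LTV 74.1% ≤ 100% → qualifies.
Product B: score 679 ≥ 600; DTI 42% ≤ 43%; LTV 74.1% ≤ 97%; employment 73 ≥ 24 mo → qualifies.
Product C: score 679 < 700; DTI 42% ≤ 43%; LTV 74.1% ≤ 85%; employment 73 ≥ 12 mo → does not qualify.
Qualifying: Product A, Product B. Lowest rate is 4.52% → Product A.

Product A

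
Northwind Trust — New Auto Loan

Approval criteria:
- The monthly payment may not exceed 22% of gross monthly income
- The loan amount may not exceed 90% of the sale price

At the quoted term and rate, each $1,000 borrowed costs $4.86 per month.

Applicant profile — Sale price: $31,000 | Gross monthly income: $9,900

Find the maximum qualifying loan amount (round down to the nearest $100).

$27,900

Payment cap: 22% × $9,900 = $2,178/month.
At $4.86 per $1,000, that supports 2,178/4.86 × 1,000 ≈ $448,148 → $448,100.
LTV cap: 90% × $31,000 = $27,900 → $27,900.
Binding constraint: loan-to-value.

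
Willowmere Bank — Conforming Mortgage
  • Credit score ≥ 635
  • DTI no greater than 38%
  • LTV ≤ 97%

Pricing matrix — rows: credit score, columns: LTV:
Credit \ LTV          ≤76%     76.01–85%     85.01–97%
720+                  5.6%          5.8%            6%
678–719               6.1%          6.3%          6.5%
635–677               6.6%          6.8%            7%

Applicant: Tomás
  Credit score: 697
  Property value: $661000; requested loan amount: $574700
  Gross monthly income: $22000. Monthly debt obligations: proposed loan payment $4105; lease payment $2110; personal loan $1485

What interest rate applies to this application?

6.5%

Credit score 697 ≥ 635; Total monthly debts = (4,105 + 2,110 + 1,485) = 7,700. DTI = 7,700/22,000 = 35% ≤ 38%
LTV: 574,700 ÷ 661,000 = 86.9%, within 97% cap
Score 697 is in the 678–719 band; LTV 86.9% is in the 85.01–97% band → 6.5%.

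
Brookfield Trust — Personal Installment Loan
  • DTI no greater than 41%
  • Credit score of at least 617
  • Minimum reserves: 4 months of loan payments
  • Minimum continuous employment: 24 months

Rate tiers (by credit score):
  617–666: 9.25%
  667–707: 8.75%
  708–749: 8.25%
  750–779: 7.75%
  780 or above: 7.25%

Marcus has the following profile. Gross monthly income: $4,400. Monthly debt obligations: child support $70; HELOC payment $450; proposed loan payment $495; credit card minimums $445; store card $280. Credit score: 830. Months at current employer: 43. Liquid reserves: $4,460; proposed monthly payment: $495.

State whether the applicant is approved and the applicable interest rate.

Credit score 830 ≥ 617 (meets minimum)
Total monthly debts = (70 + 450 + 495 + 445 + 280) = 1,740. DTI = 1,740/4,400 = 39.5% ≤ 41%
Employment 43 ≥ 24 months
Reserves = 4,460/495 = 9.0 months ≥ 4
All requirements met. Score 830 falls in the 780 or above tier → 7.25%.

Approved at 7.25%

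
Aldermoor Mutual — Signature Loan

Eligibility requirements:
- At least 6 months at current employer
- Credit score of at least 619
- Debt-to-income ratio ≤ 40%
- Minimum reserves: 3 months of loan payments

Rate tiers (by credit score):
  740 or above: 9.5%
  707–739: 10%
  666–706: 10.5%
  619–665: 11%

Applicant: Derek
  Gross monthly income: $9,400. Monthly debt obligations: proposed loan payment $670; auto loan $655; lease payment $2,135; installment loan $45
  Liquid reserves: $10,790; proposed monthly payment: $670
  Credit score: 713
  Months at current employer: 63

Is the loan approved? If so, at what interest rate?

Credit score 713 ≥ 619 (meets minimum)
Reserves = 10,790/670 = 16.1 months ≥ 3
Total monthly debts = (670 + 655 + 2,135 + 45) = 3,505. Debt-to-income = 3,505/9,400 = 37.3% — meets 40% limit
Employment 63 ≥ 6 months
All requirements met. Score 713 falls in the 707–739 tier → 10%.

Approved at 10%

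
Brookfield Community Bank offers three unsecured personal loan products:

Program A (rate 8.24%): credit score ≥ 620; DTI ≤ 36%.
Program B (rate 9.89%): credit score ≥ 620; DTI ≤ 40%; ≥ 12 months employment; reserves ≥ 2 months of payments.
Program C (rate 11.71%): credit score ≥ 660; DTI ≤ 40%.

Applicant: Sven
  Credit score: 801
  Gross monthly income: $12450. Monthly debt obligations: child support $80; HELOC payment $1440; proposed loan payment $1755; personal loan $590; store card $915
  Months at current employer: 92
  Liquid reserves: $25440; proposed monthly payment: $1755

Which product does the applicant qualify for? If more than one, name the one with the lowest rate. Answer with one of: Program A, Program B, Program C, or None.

Program B

Total debts = (80 + 1,440 + 1,755 + 590 + 915) = 4,780; DTI = 4,780/12,450 = 38.4%.
Reserves = 25,440/1,755 = 14.5 months.
Program A: score 801 ≥ 620; DTI 38.4% > 36% → does not qualify.
Program B: score 801 ≥ 620; DTI 38.4% ≤ 40%; employment 92 ≥ 12 mo; reserves 14.5 ≥ 2 mo → qualifies.
Program C: score 801 ≥ 660; DTI 38.4% ≤ 40% → qualifies.
Qualifying: Program B, Program C. Lowest rate is 9.89% → Program B.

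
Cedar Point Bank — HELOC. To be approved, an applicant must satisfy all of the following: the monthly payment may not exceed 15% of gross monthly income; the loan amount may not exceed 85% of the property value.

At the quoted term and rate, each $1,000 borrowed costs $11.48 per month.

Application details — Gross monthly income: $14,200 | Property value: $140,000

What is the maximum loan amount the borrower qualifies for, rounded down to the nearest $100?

$119,000

Payment cap: 15% × $14,200 = $2,130/month.
At $11.48 per $1,000, that supports 2,130/11.48 × 1,000 ≈ $185,540 → $185,500.
LTV cap: 85% × $140,000 = $119,000 → $119,000.
Binding constraint: loan-to-value.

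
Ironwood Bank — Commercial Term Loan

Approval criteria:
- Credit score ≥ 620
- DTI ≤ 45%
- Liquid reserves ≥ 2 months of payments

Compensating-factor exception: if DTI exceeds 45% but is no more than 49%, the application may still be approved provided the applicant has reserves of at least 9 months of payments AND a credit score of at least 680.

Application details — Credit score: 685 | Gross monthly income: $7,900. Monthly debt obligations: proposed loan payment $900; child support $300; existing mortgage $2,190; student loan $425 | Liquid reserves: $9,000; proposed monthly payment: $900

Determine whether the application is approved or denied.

Credit score 685 ≥ 620 (meets base)
Total debts = (900 + 300 + 2,190 + 425) = 3,815. DTI: 3,815 ÷ 7,900 = 48.3%, over the 45% base limit.
Liquid reserves cover 9,000/900 = 10.0 months — ≥ 2 required
48.3% falls in the override range (45%–49%), so the compensating-factor test applies.
Override check — reserves: 10.0 mo (ok); score: 685 (ok).
Both override conditions satisfied; DTI exception granted.

Approved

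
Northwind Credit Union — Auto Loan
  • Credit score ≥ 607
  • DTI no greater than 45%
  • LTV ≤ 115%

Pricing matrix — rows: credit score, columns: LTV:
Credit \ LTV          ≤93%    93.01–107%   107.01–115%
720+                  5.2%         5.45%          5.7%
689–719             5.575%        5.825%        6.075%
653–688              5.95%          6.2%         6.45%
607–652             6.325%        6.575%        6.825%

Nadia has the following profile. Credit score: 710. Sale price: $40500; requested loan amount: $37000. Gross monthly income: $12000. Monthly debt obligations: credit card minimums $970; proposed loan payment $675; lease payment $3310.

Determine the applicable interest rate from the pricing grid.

5.575%

Credit score 710 ≥ 607; Total monthly debts = (970 + 675 + 3,310) = 4,955. DTI = 4,955/12,000 = 41.3% ≤ 45%
Loan-to-value = 37,000/40,500 = 91.4% — pass (115% max)
Score 710 is in the 689–719 band; LTV 91.4% is in the ≤93% band → 5.575%.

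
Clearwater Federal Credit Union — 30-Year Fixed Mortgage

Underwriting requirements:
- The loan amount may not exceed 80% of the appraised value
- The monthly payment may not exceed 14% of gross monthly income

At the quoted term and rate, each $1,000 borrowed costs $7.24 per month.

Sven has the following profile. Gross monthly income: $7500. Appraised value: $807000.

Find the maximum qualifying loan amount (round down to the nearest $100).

$145,000

Payment cap: 14% × $7,500 = $1,050/month.
At $7.24 per $1,000, that supports 1,050/7.24 × 1,000 ≈ $145,027 → $145,000.
LTV cap: 80% × $807,000 = $645,600 → $645,600.
Binding constraint: payment-to-income.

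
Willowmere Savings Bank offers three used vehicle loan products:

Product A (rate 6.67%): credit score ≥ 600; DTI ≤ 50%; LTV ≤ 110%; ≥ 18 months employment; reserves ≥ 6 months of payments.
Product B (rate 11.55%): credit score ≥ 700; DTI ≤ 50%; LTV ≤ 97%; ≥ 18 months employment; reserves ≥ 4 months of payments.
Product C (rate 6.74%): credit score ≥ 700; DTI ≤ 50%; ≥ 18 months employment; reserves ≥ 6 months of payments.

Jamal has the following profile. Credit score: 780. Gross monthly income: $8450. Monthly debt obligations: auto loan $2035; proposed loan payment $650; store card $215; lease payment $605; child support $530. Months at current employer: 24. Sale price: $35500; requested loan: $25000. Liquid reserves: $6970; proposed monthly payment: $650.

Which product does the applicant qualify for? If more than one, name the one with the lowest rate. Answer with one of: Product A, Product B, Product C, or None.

Product A

Total debts = (2,035 + 650 + 215 + 605 + 530) = 4,035; DTI = 4,035/8,450 = 47.8%.
LTV = 25,000/35,500 = 70.4%.
Reserves = 6,970/650 = 10.7 months.
Product A: score 780 ≥ 600; DTI 47.8% ≤ 50%; LTV 70.4% ≤ 110%; employment 24 ≥ 18 mo; reserves 10.7 ≥ 6 mo → qualifies.
Product B: score 780 ≥ 700; DTI 47.8% ≤ 50%; LTV 70.4% ≤ 97%; employment 24 ≥ 18 mo; reserves 10.7 ≥ 4 mo → qualifies.
Product C: score 780 ≥ 700; DTI 47.8% ≤ 50%; employment 24 ≥ 18 mo; reserves 10.7 ≥ 6 mo → qualifies.
Qualifying: Product A, Product B, Product C. Lowest rate is 6.67% → Product A.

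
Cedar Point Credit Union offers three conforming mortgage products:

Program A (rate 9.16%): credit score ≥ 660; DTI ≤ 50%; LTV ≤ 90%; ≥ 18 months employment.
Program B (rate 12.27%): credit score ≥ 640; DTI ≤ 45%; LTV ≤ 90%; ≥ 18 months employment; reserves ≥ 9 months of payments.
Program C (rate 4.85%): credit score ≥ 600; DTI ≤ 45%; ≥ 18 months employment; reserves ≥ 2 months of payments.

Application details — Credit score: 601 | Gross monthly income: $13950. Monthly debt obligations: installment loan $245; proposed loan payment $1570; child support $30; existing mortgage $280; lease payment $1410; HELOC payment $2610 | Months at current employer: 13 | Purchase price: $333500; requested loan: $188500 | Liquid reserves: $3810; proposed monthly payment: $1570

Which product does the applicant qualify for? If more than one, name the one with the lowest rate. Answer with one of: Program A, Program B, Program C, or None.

Total debts = (245 + 1,570 + 30 + 280 + 1,410 + 2,610) = 6,145; DTI = 6,145/13,950 = 44.1%.
LTV = 188,500/333,500 = 56.5%.
Reserves = 3,810/1,570 = 2.4 months.
Program A: score 601 < 660; DTI 44.1% ≤ 50%; LTV 56.5% ≤ 90%; employment 13 < 18 mo → does not qualify.
Program B: score 601 < 640; DTI 44.1% ≤ 45%; LTV 56.5% ≤ 90%; employment 13 < 18 mo; reserves 2.4 < 9 mo → does not qualify.
Program C: score 601 ≥ 600; DTI 44.1% ≤ 45%; employment 13 < 18 mo; reserves 2.4 ≥ 2 mo → does not qualify.

None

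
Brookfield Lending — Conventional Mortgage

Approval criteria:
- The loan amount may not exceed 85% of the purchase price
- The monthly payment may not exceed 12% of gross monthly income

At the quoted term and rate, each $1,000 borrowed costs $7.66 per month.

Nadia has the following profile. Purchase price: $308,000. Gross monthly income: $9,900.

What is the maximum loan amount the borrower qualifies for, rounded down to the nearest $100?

$155,000

Payment cap: 12% × $9,900 = $1,188/month.
At $7.66 per $1,000, that supports 1,188/7.66 × 1,000 ≈ $155,091 → $155,000.
LTV cap: 85% × $308,000 = $261,800 → $261,800.
Binding constraint: payment-to-income.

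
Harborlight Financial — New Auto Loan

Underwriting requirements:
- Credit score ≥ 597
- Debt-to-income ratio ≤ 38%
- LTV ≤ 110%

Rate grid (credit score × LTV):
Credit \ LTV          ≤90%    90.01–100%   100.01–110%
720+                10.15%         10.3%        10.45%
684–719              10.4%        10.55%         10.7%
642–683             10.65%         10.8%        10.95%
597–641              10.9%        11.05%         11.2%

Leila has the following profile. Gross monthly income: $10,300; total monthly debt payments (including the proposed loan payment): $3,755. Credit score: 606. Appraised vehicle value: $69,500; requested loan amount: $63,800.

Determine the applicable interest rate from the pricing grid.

Credit score 606 ≥ 597; DTI: 3,755 ÷ 10,300 = 36.5%, within the 38% cap
LTV: 63,800 ÷ 69,500 = 91.8%, within 110% cap
Score 606 is in the 597–641 band; LTV 91.8% is in the 90.01–100% band → 11.05%.

11.05%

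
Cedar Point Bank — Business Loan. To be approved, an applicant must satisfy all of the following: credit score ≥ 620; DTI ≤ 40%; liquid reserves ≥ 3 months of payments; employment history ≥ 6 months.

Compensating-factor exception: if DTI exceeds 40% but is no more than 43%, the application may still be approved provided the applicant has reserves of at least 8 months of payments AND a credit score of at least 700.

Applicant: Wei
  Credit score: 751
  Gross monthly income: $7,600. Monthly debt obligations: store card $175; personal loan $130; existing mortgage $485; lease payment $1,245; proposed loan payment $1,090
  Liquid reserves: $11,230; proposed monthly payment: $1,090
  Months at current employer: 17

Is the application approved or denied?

Approved

Credit score 751 ≥ 620 (meets base)
Total debts = (175 + 130 + 485 + 1,245 + 1,090) = 3,125. DTI = 3,125/7,600 = 41.1% > 40% — standard DTI limit exceeded.
Reserves = 11,230/1,090 = 10.3 months ≥ 3
Employment 17 ≥ 6 months
DTI 41.1% is within the 40%–43% exception band; checking compensating factors.
Reserves 10.3 ≥ 8 months; credit score 751 ≥ 700.
Both override conditions satisfied; DTI exception granted.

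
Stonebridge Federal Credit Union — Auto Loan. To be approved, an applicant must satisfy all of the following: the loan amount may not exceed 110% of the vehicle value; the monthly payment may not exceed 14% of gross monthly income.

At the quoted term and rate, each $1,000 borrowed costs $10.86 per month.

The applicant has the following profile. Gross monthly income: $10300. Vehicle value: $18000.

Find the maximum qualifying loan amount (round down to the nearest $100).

Payment cap: 14% × $10,300 = $1,442/month.
At $10.86 per $1,000, that supports 1,442/10.86 × 1,000 ≈ $132,780 → $132,700.
LTV cap: 110% × $18,000 = $19,800 → $19,800.
Binding constraint: loan-to-value.

$19,800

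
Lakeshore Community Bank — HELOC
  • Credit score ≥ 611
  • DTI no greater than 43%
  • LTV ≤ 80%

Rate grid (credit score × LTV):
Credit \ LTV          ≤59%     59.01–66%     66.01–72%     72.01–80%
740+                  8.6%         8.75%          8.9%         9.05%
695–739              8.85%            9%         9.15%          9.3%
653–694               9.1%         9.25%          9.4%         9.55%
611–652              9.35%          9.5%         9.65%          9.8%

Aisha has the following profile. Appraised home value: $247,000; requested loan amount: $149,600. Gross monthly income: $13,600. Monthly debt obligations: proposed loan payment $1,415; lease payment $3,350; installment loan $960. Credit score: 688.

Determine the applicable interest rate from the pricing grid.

Credit score 688 ≥ 611; Total monthly debts = (1,415 + 3,350 + 960) = 5,725. DTI = 5,725/13,600 = 42.1% ≤ 43%
Loan-to-value = 149,600/247,000 = 60.6% — pass (80% max)
Row: 688 falls in 653–694. Column: 60.6% falls in 59.01–66%. Rate = 9.25%.

9.25%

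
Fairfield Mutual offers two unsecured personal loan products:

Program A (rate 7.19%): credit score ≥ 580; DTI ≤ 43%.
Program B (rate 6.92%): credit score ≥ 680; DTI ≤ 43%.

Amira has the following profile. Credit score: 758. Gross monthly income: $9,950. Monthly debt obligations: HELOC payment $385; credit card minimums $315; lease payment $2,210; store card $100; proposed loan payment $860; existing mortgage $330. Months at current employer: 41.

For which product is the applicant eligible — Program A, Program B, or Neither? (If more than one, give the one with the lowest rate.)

Total debts = (385 + 315 + 2,210 + 100 + 860 + 330) = 4,200; DTI = 4,200/9,950 = 42.2%.
Program A: score 758 ≥ 580; DTI 42.2% ≤ 43% → qualifies.
Program B: score 758 ≥ 680; DTI 42.2% ≤ 43% → qualifies.
Qualifying: Program A, Program B. Lowest rate is 6.92% → Program B.

Program B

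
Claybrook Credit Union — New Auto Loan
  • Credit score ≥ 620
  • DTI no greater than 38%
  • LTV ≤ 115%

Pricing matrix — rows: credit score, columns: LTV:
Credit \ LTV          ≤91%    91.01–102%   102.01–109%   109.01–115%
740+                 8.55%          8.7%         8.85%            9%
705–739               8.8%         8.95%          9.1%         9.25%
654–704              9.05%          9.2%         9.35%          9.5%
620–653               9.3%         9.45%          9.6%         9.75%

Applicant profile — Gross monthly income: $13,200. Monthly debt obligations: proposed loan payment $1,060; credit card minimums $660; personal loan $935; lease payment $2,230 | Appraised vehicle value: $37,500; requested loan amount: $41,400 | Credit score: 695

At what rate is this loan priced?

9.5%

Credit score 695 ≥ 620; Total monthly debts = (1,060 + 660 + 935 + 2,230) = 4,885. DTI = 4,885/13,200 = 37% ≤ 38%
LTV: 41,400 ÷ 37,500 = 110.4%, within 115% cap
Credit 695 → row 654–704; LTV 110.4% → column 109.01–115%. Grid cell → 9.5%.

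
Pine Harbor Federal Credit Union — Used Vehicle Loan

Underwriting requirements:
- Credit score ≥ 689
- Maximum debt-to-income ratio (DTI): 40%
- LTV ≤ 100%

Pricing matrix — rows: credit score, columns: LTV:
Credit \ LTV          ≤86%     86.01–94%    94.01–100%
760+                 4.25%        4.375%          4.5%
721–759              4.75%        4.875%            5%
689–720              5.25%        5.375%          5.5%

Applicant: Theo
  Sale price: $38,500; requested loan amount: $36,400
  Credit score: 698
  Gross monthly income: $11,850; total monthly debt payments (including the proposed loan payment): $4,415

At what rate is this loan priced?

Credit score 698 ≥ 689; DTI: 4,415 ÷ 11,850 = 37.3%, within the 40% cap
LTV: 36,400 ÷ 38,500 = 94.5%, within 100% cap
Credit 698 → row 689–720; LTV 94.5% → column 94.01–100%. Grid cell → 5.5%.

5.5%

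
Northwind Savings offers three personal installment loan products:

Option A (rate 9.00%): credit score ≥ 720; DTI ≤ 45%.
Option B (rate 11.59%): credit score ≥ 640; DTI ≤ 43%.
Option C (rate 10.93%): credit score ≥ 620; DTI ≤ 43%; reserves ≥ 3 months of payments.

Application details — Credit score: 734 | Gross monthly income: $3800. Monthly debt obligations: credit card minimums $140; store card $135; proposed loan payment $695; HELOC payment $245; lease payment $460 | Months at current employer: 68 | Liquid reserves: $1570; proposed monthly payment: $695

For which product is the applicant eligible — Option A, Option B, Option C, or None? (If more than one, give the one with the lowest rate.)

Total debts = (140 + 135 + 695 + 245 + 460) = 1,675; DTI = 1,675/3,800 = 44.1%.
Reserves = 1,570/695 = 2.3 months.
Option A: score 734 ≥ 720; DTI 44.1% ≤ 45% → qualifies.
Option B: score 734 ≥ 640; DTI 44.1% > 43% → does not qualify.
Option C: score 734 ≥ 620; DTI 44.1% > 43%; reserves 2.3 < 3 mo → does not qualify.

Option A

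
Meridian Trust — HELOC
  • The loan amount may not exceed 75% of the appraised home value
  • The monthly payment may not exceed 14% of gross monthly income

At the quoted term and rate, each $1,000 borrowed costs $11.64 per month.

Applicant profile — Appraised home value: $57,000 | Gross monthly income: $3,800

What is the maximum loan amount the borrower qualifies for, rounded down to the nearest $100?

Payment cap: 14% × $3,800 = $532/month.
At $11.64 per $1,000, that supports 532/11.64 × 1,000 ≈ $45,704 → $45,700.
LTV cap: 75% × $57,000 = $42,750 → $42,700.
Binding constraint: loan-to-value.

$42,700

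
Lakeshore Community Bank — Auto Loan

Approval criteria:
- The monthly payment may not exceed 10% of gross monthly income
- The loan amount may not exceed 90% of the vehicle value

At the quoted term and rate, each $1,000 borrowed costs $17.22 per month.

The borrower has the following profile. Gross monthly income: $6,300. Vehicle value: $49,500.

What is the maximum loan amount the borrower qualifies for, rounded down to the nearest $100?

Payment cap: 10% × $6,300 = $630/month.
At $17.22 per $1,000, that supports 630/17.22 × 1,000 ≈ $36,585 → $36,500.
LTV cap: 90% × $49,500 = $44,550 → $44,500.
Binding constraint: payment-to-income.

$36,500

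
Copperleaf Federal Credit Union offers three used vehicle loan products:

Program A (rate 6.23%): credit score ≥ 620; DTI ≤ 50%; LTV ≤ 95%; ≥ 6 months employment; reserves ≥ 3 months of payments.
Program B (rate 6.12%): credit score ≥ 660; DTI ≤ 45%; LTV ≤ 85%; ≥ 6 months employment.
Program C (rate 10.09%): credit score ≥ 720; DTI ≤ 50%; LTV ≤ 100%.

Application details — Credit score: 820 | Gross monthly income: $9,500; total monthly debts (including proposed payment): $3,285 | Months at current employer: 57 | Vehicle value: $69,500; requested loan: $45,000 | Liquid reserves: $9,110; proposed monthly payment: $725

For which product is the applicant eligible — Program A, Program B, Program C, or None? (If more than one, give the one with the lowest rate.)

Program B

DTI = 3,285/9,500 = 34.6%.
LTV = 45,000/69,500 = 64.7%.
Reserves = 9,110/725 = 12.6 months.
Program A: score 820 ≥ 620; DTI 34.6% ≤ 50%; LTV 64.7% ≤ 95%; employment 57 ≥ 6 mo; reserves 12.6 ≥ 3 mo → qualifies.
Program B: score 820 ≥ 660; DTI 34.6% ≤ 45%; LTV 64.7% ≤ 85%; employment 57 ≥ 6 mo → qualifies.
Program C: score 820 ≥ 720; DTI 34.6% ≤ 50%; LTV 64.7% ≤ 100% → qualifies.
Qualifying: Program A, Program B, Program C. Lowest rate is 6.12% → Program B.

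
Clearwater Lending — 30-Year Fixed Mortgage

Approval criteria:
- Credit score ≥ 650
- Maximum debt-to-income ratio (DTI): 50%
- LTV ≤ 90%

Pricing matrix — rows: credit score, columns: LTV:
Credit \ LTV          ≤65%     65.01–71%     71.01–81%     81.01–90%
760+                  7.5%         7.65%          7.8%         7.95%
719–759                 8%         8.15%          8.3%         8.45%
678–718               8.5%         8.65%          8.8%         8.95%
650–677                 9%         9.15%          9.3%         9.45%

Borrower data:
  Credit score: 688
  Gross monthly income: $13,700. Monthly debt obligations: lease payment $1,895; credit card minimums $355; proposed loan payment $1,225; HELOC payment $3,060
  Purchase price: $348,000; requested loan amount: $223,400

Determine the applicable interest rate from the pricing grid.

8.5%

Credit score 688 ≥ 650; Total monthly debts = (1,895 + 355 + 1,225 + 3,060) = 6,535. Debt-to-income = 6,535/13,700 = 47.7% — meets 50% limit
LTV = 223,400/348,000 = 64.2% ≤ 90%
Credit 688 → row 678–718; LTV 64.2% → column ≤65%. Grid cell → 8.5%.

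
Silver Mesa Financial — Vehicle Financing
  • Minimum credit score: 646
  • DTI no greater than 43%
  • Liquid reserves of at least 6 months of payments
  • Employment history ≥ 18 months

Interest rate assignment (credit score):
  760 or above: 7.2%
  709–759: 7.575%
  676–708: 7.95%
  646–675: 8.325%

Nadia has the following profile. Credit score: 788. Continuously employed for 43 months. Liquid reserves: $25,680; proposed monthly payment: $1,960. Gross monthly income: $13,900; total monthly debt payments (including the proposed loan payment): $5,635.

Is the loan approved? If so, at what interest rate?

Credit score 788 ≥ 646 (meets minimum)
Employment 43 ≥ 18 months
DTI = 5,635/13,900 = 40.5% ≤ 43%
Reserves: 25,680 ÷ 1,960 = 13.1 months (meets 6-month minimum)
All requirements met. Score 788 falls in the 760 or above tier → 7.2%.

Approved at 7.2%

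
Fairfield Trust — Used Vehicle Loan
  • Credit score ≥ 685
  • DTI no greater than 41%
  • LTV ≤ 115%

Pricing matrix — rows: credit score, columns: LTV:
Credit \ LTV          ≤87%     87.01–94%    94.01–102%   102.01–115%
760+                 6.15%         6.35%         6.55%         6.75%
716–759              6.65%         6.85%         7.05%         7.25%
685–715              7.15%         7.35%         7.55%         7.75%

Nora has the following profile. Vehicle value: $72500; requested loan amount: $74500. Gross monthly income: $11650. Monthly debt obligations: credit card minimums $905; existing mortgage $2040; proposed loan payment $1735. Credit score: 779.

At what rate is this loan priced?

6.75%

Credit score 779 ≥ 685; Total monthly debts = (905 + 2,040 + 1,735) = 4,680. DTI: 4,680 ÷ 11,650 = 40.2%, within the 41% cap
LTV: 74,500 ÷ 72,500 = 102.8%, within 115% cap
Credit 779 → row 760+; LTV 102.8% → column 102.01–115%. Grid cell → 6.75%.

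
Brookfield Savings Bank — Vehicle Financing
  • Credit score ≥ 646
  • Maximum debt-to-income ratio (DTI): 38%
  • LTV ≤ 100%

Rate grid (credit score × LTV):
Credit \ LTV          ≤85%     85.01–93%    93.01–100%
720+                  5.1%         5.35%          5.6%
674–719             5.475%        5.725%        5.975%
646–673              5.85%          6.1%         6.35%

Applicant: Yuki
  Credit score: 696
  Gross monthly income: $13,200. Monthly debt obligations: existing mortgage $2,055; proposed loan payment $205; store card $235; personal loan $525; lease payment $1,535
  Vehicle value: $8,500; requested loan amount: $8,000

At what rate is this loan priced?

5.975%

Credit score 696 ≥ 646; Total monthly debts = (2,055 + 205 + 235 + 525 + 1,535) = 4,555. Debt-to-income = 4,555/13,200 = 34.5% — meets 38% limit
Loan-to-value = 8,000/8,500 = 94.1% — pass (100% max)
Credit 696 → row 674–719; LTV 94.1% → column 93.01–100%. Grid cell → 5.975%.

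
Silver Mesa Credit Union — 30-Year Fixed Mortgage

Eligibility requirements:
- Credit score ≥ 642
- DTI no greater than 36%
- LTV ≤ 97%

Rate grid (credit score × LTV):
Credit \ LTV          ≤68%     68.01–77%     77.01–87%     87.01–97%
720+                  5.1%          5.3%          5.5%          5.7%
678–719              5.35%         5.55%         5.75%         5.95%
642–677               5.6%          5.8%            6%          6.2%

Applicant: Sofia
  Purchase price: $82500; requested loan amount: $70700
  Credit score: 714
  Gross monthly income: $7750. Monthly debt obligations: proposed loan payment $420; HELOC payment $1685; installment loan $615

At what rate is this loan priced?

Credit score 714 ≥ 642; Total monthly debts = (420 + 1,685 + 615) = 2,720. DTI = 2,720/7,750 = 35.1% ≤ 36%
Loan-to-value = 70,700/82,500 = 85.7% — pass (97% max)
Row: 714 falls in 678–719. Column: 85.7% falls in 77.01–87%. Rate = 5.75%.

5.75%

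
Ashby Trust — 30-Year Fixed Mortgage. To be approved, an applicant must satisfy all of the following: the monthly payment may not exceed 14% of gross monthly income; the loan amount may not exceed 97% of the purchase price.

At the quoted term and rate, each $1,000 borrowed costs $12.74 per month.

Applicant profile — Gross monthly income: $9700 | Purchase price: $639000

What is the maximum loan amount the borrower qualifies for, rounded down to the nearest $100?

$106,500

Payment cap: 14% × $9,700 = $1,358/month.
At $12.74 per $1,000, that supports 1,358/12.74 × 1,000 ≈ $106,593 → $106,500.
LTV cap: 97% × $639,000 = $619,830 → $619,800.
Binding constraint: payment-to-income.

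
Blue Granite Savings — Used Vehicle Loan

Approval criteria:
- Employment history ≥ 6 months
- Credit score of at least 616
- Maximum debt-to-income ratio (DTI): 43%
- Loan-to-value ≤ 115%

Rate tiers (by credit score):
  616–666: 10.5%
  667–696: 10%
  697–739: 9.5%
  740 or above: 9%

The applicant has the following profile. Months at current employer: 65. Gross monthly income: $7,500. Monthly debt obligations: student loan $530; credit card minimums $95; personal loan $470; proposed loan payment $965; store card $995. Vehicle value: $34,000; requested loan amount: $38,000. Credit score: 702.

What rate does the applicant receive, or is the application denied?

Approved at 9.5%

Credit score 702 ≥ 616 (meets minimum)
Employment 65 ≥ 6 months
Total monthly debts = (530 + 95 + 470 + 965 + 995) = 3,055. Debt-to-income = 3,055/7,500 = 40.7% — meets 43% limit
Loan-to-value = 38,000/34,000 = 111.8% — pass (115% max)
All requirements met. Score 702 falls in the 697–739 tier → 9.5%.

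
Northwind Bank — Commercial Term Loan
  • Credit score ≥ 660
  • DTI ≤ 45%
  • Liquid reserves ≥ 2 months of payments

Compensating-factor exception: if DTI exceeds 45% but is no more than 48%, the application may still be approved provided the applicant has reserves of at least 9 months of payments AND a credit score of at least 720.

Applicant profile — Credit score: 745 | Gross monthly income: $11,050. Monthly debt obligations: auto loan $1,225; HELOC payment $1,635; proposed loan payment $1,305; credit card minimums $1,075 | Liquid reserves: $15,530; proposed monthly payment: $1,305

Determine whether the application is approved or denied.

Approved

Credit score 745 ≥ 660 (meets base)
Total debts = (1,225 + 1,635 + 1,305 + 1,075) = 5,240. DTI: 5,240 ÷ 11,050 = 47.4%, over the 45% base limit.
Liquid reserves cover 15,530/1,305 = 11.9 months — ≥ 2 required
47.4% falls in the override range (45%–48%), so the compensating-factor test applies.
Override check — reserves: 11.9 mo (ok); score: 745 (ok).
Both override conditions satisfied; DTI exception granted.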